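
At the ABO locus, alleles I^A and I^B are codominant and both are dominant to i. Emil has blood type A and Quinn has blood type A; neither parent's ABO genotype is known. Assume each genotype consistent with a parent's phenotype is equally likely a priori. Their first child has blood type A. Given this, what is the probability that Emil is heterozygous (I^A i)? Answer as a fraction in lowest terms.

Possible genotypes: Emil ∈ {I^A I^A, I^A i}; Quinn ∈ {I^A I^A, I^A i}.
Weight each parental genotype pair by prior × P(type-A child):
  I^A I^A × I^A I^A: posterior weight 4/15.
  I^A I^A × I^A i: posterior weight 4/15.
  I^A i × I^A I^A: posterior weight 4/15.
  I^A i × I^A i: posterior weight 1/5.
Sum the posterior weight over pairs where Emil is I^A i: 7/15.

7/15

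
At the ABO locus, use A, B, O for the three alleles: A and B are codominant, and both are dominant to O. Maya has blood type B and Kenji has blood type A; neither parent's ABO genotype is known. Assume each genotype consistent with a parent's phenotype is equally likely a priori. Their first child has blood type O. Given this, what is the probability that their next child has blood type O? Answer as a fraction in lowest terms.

1/4

Possible genotypes: Maya ∈ {BB, BO}; Kenji ∈ {AA, AO}.
Weight each parental genotype pair by prior × P(type-O child):
  BO × AO: posterior weight 1; P(next child type O) = 1/4.
Weighted sum = 1/4.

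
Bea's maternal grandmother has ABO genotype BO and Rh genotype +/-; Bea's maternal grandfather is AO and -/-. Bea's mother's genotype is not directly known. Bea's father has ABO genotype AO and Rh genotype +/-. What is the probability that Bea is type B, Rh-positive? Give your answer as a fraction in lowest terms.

Bea's mother's ABO genotype from BO × AO: 1/4 AB, 1/4 AO, 1/4 BO, 1/4 OO.
Crossing each possibility with the father AO and summing P(type B): 1/4·1/4 + 1/4·0 + 1/4·1/4 + 1/4·0 = 1/8.
Similarly for Rh via the mother's Rh distribution: P(Rh+) = 5/8.
Independent loci: 1/8 × 5/8 = 5/64.

5/64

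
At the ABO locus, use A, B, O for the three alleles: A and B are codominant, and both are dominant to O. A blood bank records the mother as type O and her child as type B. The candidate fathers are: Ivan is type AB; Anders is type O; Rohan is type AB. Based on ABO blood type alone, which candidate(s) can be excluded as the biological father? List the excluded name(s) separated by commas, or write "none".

A candidate is excluded only if no genotype consistent with his phenotype could produce a type B child with a type O mother.
Anders (type O): no genotype consistent with that phenotype can produce a type-B child with a type-O mother.

Anders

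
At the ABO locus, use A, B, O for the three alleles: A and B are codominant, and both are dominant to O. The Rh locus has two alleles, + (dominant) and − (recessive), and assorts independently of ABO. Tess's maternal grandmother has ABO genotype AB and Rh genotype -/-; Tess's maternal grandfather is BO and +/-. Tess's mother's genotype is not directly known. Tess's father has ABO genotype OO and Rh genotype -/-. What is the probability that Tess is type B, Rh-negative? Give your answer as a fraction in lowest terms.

Tess's mother's ABO genotype from AB × BO: 1/4 AB, 1/4 AO, 1/4 BB, 1/4 BO.
Crossing each possibility with the father OO and summing P(type B): 1/4·1/2 + 1/4·0 + 1/4·1 + 1/4·1/2 = 1/2.
Similarly for Rh via the mother's Rh distribution: P(Rh-) = 3/4.
Independent loci: 1/2 × 3/4 = 3/8.

3/8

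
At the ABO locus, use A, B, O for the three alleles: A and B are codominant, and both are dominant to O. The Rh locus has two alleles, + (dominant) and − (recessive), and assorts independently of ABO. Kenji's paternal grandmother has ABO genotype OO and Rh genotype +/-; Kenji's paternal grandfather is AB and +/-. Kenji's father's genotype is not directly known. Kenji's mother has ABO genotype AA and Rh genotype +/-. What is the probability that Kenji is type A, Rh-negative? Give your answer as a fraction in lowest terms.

3/16

Kenji's father's ABO genotype from OO × AB: 1/2 AO, 1/2 BO.
Crossing each possibility with the mother AA and summing P(type A): 1/2·1 + 1/2·1/2 = 3/4.
Similarly for Rh via the father's Rh distribution: P(Rh-) = 1/4.
Independent loci: 3/4 × 1/4 = 3/16.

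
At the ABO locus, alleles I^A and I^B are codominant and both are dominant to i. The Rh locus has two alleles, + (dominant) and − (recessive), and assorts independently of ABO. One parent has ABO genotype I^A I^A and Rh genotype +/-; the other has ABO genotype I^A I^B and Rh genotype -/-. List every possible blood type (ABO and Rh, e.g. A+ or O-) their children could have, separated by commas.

Gametes from I^A I^A × I^A I^B give offspring ABO genotypes I^A I^A, I^A I^B, i.e. phenotypes A, AB.
Rh cross +/- × -/- → phenotypes Rh+, Rh-.
Combining independently: A+, A-, AB+, AB-.

A+, A-, AB+, AB-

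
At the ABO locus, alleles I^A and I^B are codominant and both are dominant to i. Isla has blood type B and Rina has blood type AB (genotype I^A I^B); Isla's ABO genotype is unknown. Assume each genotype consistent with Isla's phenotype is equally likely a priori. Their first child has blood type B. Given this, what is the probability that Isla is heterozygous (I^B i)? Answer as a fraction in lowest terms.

Possible genotypes: Isla ∈ {I^B I^B, I^B i}; Rina ∈ {I^A I^B}.
Weight each parental genotype pair by prior × P(type-B child):
  I^B I^B × I^A I^B: posterior weight 1/2.
  I^B i × I^A I^B: posterior weight 1/2.
Sum the posterior weight over pairs where Isla is I^B i: 1/2.

1/2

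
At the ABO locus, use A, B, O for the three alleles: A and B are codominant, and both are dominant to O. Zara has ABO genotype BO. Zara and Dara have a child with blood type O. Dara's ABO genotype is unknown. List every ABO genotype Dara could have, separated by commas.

AO, BO, OO

For each candidate genotype of Dara, check whether crossing it with BO can produce every observed child phenotype.
  AA → possible child types {A, AB} ✗
  AB → possible child types {A, B, AB} ✗
  AO → possible child types {O, A, B, AB} ✓
  BB → possible child types {B} ✗
  BO → possible child types {O, B} ✓
  OO → possible child types {O, B} ✓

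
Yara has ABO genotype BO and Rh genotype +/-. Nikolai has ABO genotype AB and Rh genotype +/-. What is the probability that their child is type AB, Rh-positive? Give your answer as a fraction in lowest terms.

ABO cross BO × AB → offspring phenotypes: 1/4 A, 1/2 B, 1/4 AB.
Rh cross +/- × +/- → 3/4 Rh+, 1/4 Rh-.
Independent loci: P(type AB, Rh-positive) = 1/4 × 3/4 = 3/16.

3/16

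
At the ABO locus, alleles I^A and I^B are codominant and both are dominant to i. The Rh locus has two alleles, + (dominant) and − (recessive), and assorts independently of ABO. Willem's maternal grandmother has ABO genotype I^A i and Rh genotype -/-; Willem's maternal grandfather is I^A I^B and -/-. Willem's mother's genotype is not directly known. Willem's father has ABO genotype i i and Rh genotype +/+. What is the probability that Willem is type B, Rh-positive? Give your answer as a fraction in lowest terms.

Willem's mother's ABO genotype from I^A i × I^A I^B: 1/4 I^A I^A, 1/4 I^A I^B, 1/4 I^A i, 1/4 I^B i.
Crossing each possibility with the father i i and summing P(type B): 1/4·0 + 1/4·1/2 + 1/4·0 + 1/4·1/2 = 1/4.
Similarly for Rh via the mother's Rh distribution: P(Rh+) = 1.
Independent loci: 1/4 × 1 = 1/4.

1/4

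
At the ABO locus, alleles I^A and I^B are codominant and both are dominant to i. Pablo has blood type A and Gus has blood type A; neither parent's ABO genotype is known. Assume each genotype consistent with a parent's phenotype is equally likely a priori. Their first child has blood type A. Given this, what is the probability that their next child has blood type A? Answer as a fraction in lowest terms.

19/20

Possible genotypes: Pablo ∈ {I^A I^A, I^A i}; Gus ∈ {I^A I^A, I^A i}.
Weight each parental genotype pair by prior × P(type-A child):
  I^A I^A × I^A I^A: posterior weight 4/15; P(next child type A) = 1.
  I^A I^A × I^A i: posterior weight 4/15; P(next child type A) = 1.
  I^A i × I^A I^A: posterior weight 4/15; P(next child type A) = 1.
  I^A i × I^A i: posterior weight 1/5; P(next child type A) = 3/4.
Weighted sum = 19/20.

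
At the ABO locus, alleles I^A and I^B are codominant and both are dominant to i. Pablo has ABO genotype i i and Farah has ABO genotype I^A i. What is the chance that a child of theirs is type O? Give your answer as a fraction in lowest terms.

ABO cross i i × I^A i → offspring phenotypes: 1/2 O, 1/2 A.
So P(type O) = 1/2.

1/2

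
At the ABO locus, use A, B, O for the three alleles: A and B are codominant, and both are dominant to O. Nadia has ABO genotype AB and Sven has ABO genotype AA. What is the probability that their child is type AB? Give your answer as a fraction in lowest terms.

1/2

ABO cross AB × AA → offspring phenotypes: 1/2 A, 1/2 AB.
So P(type AB) = 1/2.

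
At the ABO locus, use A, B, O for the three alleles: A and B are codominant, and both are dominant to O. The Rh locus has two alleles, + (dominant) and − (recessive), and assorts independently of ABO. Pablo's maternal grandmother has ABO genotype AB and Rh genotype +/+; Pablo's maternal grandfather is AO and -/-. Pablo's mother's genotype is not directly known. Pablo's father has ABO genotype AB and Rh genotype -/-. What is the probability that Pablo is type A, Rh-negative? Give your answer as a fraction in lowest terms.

Pablo's mother's ABO genotype from AB × AO: 1/4 AA, 1/4 AB, 1/4 AO, 1/4 BO.
Crossing each possibility with the father AB and summing P(type A): 1/4·1/2 + 1/4·1/4 + 1/4·1/2 + 1/4·1/4 = 3/8.
Similarly for Rh via the mother's Rh distribution: P(Rh-) = 1/2.
Independent loci: 3/8 × 1/2 = 3/16.

3/16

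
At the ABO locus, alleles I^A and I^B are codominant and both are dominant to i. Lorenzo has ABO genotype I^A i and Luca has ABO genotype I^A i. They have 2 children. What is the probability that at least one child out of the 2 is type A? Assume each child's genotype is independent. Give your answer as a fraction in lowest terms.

ABO cross I^A i × I^A i → 1/4 O, 3/4 A.
So P(type A) = 3/4 per child.
P(none) = (1/4)^2 = 1/16; P(at least one) = 1 − 1/16 = 15/16.

15/16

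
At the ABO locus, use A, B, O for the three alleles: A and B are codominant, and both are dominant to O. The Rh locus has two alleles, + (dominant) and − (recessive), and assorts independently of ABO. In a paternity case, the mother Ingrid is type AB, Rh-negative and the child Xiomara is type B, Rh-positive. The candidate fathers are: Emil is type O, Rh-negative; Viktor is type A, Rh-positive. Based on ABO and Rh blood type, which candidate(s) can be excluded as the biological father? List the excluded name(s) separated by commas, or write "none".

A candidate is excluded only if no genotype consistent with his phenotype could produce a type B, Rh-positive child with a type AB, Rh-negative mother.
Emil (type O, Rh-): no genotype consistent with that phenotype can produce a type-B Rh+ child with a type-AB mother.

Emil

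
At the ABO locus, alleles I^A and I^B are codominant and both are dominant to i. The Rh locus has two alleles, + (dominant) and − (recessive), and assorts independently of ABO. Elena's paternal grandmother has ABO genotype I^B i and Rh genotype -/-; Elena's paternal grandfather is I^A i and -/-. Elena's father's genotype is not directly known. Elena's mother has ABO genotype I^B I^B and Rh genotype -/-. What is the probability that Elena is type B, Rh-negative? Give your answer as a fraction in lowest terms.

Elena's father's ABO genotype from I^B i × I^A i: 1/4 I^A I^B, 1/4 I^A i, 1/4 I^B i, 1/4 i i.
Crossing each possibility with the mother I^B I^B and summing P(type B): 1/4·1/2 + 1/4·1/2 + 1/4·1 + 1/4·1 = 3/4.
Similarly for Rh via the father's Rh distribution: P(Rh-) = 1.
Independent loci: 3/4 × 1 = 3/4.

3/4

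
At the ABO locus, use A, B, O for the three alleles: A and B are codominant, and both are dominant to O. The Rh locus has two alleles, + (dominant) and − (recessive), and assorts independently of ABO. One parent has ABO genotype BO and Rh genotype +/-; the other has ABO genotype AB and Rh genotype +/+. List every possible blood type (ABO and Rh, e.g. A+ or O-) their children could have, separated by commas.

Gametes from BO × AB give offspring ABO genotypes AB, AO, BB, BO, i.e. phenotypes A, B, AB.
Rh cross +/- × +/+ → phenotypes Rh+.
Combining independently: A+, B+, AB+.

A+, B+, AB+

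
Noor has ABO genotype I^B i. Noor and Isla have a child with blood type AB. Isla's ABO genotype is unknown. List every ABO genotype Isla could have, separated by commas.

For each candidate genotype of Isla, check whether crossing it with I^B i can produce every observed child phenotype.
  I^A I^A → possible child types {A, AB} ✓
  I^A I^B → possible child types {A, B, AB} ✓
  I^A i → possible child types {O, A, B, AB} ✓
  I^B I^B → possible child types {B} ✗
  I^B i → possible child types {O, B} ✗
  i i → possible child types {O, B} ✗

I^A I^A, I^A I^B, I^A i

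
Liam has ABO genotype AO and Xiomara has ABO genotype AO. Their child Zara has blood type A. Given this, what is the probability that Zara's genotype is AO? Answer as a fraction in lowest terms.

Cross AO × AO → 1/4 AA, 1/2 AO, 1/4 OO.
Type-A genotypes among offspring: AA (1/4), AO (1/2); total 3/4.
P(AO | type A) = (1/2) / (3/4) = 2/3.

2/3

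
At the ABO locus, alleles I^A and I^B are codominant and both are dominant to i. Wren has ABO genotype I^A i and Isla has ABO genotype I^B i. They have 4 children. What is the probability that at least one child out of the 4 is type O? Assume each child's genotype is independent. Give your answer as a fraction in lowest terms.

175/256

ABO cross I^A i × I^B i → 1/4 O, 1/4 A, 1/4 B, 1/4 AB.
So P(type O) = 1/4 per child.
P(none) = (3/4)^4 = 81/256; P(at least one) = 1 − 81/256 = 175/256.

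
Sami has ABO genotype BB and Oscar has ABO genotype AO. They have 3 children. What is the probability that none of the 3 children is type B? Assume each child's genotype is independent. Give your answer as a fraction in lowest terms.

1/8

ABO cross BB × AO → 1/2 B, 1/2 AB.
So P(type B) = 1/2 per child.
P(not type B) = 1/2 for one child; (1/2)^3 = 1/8.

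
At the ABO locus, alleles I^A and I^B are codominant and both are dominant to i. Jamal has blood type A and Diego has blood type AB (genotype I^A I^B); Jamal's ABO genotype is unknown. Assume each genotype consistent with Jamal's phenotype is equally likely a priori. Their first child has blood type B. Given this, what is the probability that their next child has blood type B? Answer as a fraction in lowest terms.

1/4

Possible genotypes: Jamal ∈ {I^A I^A, I^A i}; Diego ∈ {I^A I^B}.
Weight each parental genotype pair by prior × P(type-B child):
  I^A i × I^A I^B: posterior weight 1; P(next child type B) = 1/4.
Weighted sum = 1/4.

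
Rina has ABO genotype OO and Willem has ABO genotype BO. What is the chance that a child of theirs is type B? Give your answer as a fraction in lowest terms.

1/2

ABO cross OO × BO → offspring phenotypes: 1/2 O, 1/2 B.
So P(type B) = 1/2.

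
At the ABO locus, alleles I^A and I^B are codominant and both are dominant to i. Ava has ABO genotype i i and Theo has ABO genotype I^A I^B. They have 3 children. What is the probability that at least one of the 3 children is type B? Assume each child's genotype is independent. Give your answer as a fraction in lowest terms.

7/8

ABO cross i i × I^A I^B → 1/2 A, 1/2 B.
So P(type B) = 1/2 per child.
P(none) = (1/2)^3 = 1/8; P(at least one) = 1 − 1/8 = 7/8.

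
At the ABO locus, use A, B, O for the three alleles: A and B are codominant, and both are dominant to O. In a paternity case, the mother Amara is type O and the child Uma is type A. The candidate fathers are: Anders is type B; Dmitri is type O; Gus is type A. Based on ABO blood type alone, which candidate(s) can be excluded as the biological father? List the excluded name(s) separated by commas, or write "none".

Anders, Dmitri

A candidate is excluded only if no genotype consistent with his phenotype could produce a type A child with a type O mother.
Anders (type B): no genotype consistent with that phenotype can produce a type-A child with a type-O mother.
Dmitri (type O): no genotype consistent with that phenotype can produce a type-A child with a type-O mother.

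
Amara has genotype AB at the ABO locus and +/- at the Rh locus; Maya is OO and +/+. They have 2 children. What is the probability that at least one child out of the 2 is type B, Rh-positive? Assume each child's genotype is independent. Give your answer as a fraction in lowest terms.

ABO cross AB × OO → 1/2 A, 1/2 B.
Rh cross +/- × +/+ → 1 Rh+; so P(type B, Rh-positive) = 1/2 × 1 = 1/2 per child.
P(none) = (1/2)^2 = 1/4; P(at least one) = 1 − 1/4 = 3/4.

3/4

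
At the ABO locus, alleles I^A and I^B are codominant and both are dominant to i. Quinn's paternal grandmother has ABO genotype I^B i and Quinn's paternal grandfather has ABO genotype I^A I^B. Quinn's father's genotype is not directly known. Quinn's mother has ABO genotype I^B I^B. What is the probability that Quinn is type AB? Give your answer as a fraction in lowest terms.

Quinn's father's ABO genotype from I^B i × I^A I^B: 1/4 I^A I^B, 1/4 I^A i, 1/4 I^B I^B, 1/4 I^B i.
Crossing each possibility with the mother I^B I^B and summing P(type AB): 1/4·1/2 + 1/4·1/2 + 1/4·0 + 1/4·0 = 1/4.

1/4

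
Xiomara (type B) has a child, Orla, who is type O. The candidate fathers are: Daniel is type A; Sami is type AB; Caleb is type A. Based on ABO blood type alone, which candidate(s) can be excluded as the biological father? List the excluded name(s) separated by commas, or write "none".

Sami

A candidate is excluded only if no genotype consistent with his phenotype could produce a type O child with a type B mother.
Sami (type AB): no genotype consistent with that phenotype can produce a type-O child with a type-B mother.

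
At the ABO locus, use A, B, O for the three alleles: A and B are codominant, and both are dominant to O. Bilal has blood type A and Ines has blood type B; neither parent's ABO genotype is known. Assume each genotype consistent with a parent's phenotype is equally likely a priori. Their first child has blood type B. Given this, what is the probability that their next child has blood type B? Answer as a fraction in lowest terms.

5/12

Possible genotypes: Bilal ∈ {AA, AO}; Ines ∈ {BB, BO}.
Weight each parental genotype pair by prior × P(type-B child):
  AO × BB: posterior weight 2/3; P(next child type B) = 1/2.
  AO × BO: posterior weight 1/3; P(next child type B) = 1/4.
Weighted sum = 5/12.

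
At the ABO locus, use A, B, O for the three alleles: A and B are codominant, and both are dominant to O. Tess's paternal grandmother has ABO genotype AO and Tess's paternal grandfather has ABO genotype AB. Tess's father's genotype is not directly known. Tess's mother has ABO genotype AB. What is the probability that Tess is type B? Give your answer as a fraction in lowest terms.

1/4

Tess's father's ABO genotype from AO × AB: 1/4 AA, 1/4 AB, 1/4 AO, 1/4 BO.
Crossing each possibility with the mother AB and summing P(type B): 1/4·0 + 1/4·1/4 + 1/4·1/4 + 1/4·1/2 = 1/4.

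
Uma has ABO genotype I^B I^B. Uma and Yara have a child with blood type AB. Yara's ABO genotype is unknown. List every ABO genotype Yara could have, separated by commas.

For each candidate genotype of Yara, check whether crossing it with I^B I^B can produce every observed child phenotype.
  I^A I^A → possible child types {AB} ✓
  I^A I^B → possible child types {B, AB} ✓
  I^A i → possible child types {B, AB} ✓
  I^B I^B → possible child types {B} ✗
  I^B i → possible child types {B} ✗
  i i → possible child types {B} ✗

I^A I^A, I^A I^B, I^A i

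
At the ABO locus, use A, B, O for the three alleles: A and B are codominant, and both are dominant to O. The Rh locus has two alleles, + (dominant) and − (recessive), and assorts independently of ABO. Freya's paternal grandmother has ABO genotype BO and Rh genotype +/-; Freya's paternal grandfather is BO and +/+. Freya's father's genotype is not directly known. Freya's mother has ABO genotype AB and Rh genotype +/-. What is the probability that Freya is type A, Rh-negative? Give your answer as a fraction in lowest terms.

1/32

Freya's father's ABO genotype from BO × BO: 1/4 BB, 1/2 BO, 1/4 OO.
Crossing each possibility with the mother AB and summing P(type A): 1/4·0 + 1/2·1/4 + 1/4·1/2 = 1/4.
Similarly for Rh via the father's Rh distribution: P(Rh-) = 1/8.
Independent loci: 1/4 × 1/8 = 1/32.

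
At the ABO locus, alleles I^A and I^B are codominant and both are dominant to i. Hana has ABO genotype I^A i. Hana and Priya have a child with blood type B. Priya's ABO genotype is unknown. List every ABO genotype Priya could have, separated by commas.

I^A I^B, I^B I^B, I^B i

For each candidate genotype of Priya, check whether crossing it with I^A i can produce every observed child phenotype.
  I^A I^A → possible child types {A} ✗
  I^A I^B → possible child types {A, B, AB} ✓
  I^A i → possible child types {O, A} ✗
  I^B I^B → possible child types {B, AB} ✓
  I^B i → possible child types {O, A, B, AB} ✓
  i i → possible child types {O, A} ✗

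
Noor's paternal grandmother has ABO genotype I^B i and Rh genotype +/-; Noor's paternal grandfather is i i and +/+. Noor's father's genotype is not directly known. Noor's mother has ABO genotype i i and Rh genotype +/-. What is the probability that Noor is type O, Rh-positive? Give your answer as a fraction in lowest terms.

21/32

Noor's father's ABO genotype from I^B i × i i: 1/2 I^B i, 1/2 i i.
Crossing each possibility with the mother i i and summing P(type O): 1/2·1/2 + 1/2·1 = 3/4.
Similarly for Rh via the father's Rh distribution: P(Rh+) = 7/8.
Independent loci: 3/4 × 7/8 = 21/32.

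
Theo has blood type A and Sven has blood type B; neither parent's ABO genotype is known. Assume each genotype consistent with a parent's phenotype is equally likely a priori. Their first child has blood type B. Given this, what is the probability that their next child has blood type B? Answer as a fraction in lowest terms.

Possible genotypes: Theo ∈ {AA, AO}; Sven ∈ {BB, BO}.
Weight each parental genotype pair by prior × P(type-B child):
  AO × BB: posterior weight 2/3; P(next child type B) = 1/2.
  AO × BO: posterior weight 1/3; P(next child type B) = 1/4.
Weighted sum = 5/12.

5/12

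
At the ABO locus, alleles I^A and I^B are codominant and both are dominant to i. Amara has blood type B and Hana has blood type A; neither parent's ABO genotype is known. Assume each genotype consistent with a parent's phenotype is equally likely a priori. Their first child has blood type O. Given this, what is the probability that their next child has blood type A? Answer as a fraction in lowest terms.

1/4

Possible genotypes: Amara ∈ {I^B I^B, I^B i}; Hana ∈ {I^A I^A, I^A i}.
Weight each parental genotype pair by prior × P(type-O child):
  I^B i × I^A i: posterior weight 1; P(next child type A) = 1/4.
Weighted sum = 1/4.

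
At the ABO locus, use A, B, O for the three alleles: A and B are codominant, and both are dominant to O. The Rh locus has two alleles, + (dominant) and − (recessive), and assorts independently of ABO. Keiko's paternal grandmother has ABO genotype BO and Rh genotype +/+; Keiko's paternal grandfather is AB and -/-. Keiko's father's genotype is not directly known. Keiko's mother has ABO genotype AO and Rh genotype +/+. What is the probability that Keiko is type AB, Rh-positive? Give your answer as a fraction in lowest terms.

Keiko's father's ABO genotype from BO × AB: 1/4 AB, 1/4 AO, 1/4 BB, 1/4 BO.
Crossing each possibility with the mother AO and summing P(type AB): 1/4·1/4 + 1/4·0 + 1/4·1/2 + 1/4·1/4 = 1/4.
Similarly for Rh via the father's Rh distribution: P(Rh+) = 1.
Independent loci: 1/4 × 1 = 1/4.

1/4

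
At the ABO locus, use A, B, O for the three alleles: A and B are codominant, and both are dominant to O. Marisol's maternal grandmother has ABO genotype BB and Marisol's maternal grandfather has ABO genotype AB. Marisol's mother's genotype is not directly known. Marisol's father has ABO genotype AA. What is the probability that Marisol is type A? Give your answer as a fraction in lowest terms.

Marisol's mother's ABO genotype from BB × AB: 1/2 AB, 1/2 BB.
Crossing each possibility with the father AA and summing P(type A): 1/2·1/2 + 1/2·0 = 1/4.

1/4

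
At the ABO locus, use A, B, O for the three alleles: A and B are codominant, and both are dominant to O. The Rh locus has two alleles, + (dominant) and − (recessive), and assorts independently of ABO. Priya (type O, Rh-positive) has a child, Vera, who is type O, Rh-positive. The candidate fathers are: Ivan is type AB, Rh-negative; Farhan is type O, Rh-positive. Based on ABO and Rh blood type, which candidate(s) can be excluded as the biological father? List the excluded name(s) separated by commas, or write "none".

Ivan

A candidate is excluded only if no genotype consistent with his phenotype could produce a type O, Rh-positive child with a type O, Rh-positive mother.
Ivan (type AB, Rh-): no genotype consistent with that phenotype can produce a type-O Rh+ child with a type-O mother.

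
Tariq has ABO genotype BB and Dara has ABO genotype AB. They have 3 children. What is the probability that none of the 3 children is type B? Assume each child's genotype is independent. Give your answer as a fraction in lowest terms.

1/8

ABO cross BB × AB → 1/2 B, 1/2 AB.
So P(type B) = 1/2 per child.
P(not type B) = 1/2 for one child; (1/2)^3 = 1/8.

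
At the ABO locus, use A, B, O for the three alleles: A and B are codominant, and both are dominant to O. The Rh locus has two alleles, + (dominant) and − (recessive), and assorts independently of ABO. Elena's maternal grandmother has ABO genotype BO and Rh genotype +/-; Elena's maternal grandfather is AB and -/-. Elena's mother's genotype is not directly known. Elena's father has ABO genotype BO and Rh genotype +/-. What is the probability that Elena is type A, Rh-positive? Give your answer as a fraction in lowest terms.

Elena's mother's ABO genotype from BO × AB: 1/4 AB, 1/4 AO, 1/4 BB, 1/4 BO.
Crossing each possibility with the father BO and summing P(type A): 1/4·1/4 + 1/4·1/4 + 1/4·0 + 1/4·0 = 1/8.
Similarly for Rh via the mother's Rh distribution: P(Rh+) = 5/8.
Independent loci: 1/8 × 5/8 = 5/64.

5/64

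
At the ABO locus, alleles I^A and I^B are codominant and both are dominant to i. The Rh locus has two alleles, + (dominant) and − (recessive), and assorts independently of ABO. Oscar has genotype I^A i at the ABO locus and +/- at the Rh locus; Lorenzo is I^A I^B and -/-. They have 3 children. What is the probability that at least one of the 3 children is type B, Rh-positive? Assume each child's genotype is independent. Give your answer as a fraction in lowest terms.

169/512

ABO cross I^A i × I^A I^B → 1/2 A, 1/4 B, 1/4 AB.
Rh cross +/- × -/- → 1/2 Rh+, 1/2 Rh-; so P(type B, Rh-positive) = 1/4 × 1/2 = 1/8 per child.
P(none) = (7/8)^3 = 343/512; P(at least one) = 1 − 343/512 = 169/512.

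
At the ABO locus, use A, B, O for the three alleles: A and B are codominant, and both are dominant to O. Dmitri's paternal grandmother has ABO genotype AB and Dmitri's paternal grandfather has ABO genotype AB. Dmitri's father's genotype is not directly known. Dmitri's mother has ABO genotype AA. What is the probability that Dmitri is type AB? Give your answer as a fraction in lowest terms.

1/2

Dmitri's father's ABO genotype from AB × AB: 1/4 AA, 1/2 AB, 1/4 BB.
Crossing each possibility with the mother AA and summing P(type AB): 1/4·0 + 1/2·1/2 + 1/4·1 = 1/2.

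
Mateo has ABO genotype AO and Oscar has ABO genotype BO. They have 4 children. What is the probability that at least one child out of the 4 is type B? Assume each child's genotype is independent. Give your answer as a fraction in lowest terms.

175/256

ABO cross AO × BO → 1/4 O, 1/4 A, 1/4 B, 1/4 AB.
So P(type B) = 1/4 per child.
P(none) = (3/4)^4 = 81/256; P(at least one) = 1 − 81/256 = 175/256.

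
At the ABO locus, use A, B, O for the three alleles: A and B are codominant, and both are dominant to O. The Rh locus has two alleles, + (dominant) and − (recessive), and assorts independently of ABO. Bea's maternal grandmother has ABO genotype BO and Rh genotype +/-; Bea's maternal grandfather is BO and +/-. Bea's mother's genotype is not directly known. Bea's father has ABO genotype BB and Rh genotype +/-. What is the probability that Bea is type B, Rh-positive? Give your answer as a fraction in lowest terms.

Bea's mother's ABO genotype from BO × BO: 1/4 BB, 1/2 BO, 1/4 OO.
Crossing each possibility with the father BB and summing P(type B): 1/4·1 + 1/2·1 + 1/4·1 = 1.
Similarly for Rh via the mother's Rh distribution: P(Rh+) = 3/4.
Independent loci: 1 × 3/4 = 3/4.

3/4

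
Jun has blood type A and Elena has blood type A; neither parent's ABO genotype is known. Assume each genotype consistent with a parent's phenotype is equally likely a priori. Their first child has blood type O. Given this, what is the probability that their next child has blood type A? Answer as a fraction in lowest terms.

3/4

Possible genotypes: Jun ∈ {AA, AO}; Elena ∈ {AA, AO}.
Weight each parental genotype pair by prior × P(type-O child):
  AO × AO: posterior weight 1; P(next child type A) = 3/4.
Weighted sum = 3/4.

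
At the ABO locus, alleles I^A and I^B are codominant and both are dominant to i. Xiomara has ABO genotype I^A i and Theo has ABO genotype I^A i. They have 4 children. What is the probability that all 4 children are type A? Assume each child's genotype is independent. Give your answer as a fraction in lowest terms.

ABO cross I^A i × I^A i → 1/4 O, 3/4 A.
So P(type A) = 3/4 per child.
All 4 independent: (3/4)^4 = 81/256.

81/256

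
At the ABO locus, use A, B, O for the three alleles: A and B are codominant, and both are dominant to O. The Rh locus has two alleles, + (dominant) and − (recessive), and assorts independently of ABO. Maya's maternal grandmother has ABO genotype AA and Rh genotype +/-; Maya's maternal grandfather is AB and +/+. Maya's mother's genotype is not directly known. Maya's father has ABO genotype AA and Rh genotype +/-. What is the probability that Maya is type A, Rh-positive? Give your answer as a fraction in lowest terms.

21/32

Maya's mother's ABO genotype from AA × AB: 1/2 AA, 1/2 AB.
Crossing each possibility with the father AA and summing P(type A): 1/2·1 + 1/2·1/2 = 3/4.
Similarly for Rh via the mother's Rh distribution: P(Rh+) = 7/8.
Independent loci: 3/4 × 7/8 = 21/32.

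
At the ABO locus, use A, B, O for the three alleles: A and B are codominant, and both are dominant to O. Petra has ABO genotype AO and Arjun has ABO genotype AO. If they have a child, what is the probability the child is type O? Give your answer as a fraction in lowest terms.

1/4

ABO cross AO × AO → offspring phenotypes: 1/4 O, 3/4 A.
So P(type O) = 1/4.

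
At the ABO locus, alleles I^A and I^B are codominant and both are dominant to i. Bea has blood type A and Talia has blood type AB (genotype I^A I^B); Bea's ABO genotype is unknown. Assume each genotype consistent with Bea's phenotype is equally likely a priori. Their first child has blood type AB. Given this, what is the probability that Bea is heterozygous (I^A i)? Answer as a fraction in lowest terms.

Possible genotypes: Bea ∈ {I^A I^A, I^A i}; Talia ∈ {I^A I^B}.
Weight each parental genotype pair by prior × P(type-AB child):
  I^A I^A × I^A I^B: posterior weight 2/3.
  I^A i × I^A I^B: posterior weight 1/3.
Sum the posterior weight over pairs where Bea is I^A i: 1/3.

1/3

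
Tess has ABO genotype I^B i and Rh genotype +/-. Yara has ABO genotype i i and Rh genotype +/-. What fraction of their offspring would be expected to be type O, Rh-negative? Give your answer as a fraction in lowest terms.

1/8

ABO cross I^B i × i i → offspring phenotypes: 1/2 O, 1/2 B.
Rh cross +/- × +/- → 3/4 Rh+, 1/4 Rh-.
Independent loci: P(type O, Rh-negative) = 1/2 × 1/4 = 1/8.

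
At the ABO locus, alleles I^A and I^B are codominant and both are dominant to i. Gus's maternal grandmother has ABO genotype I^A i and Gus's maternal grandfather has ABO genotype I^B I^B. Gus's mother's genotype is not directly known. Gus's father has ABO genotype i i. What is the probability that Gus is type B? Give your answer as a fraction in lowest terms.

Gus's mother's ABO genotype from I^A i × I^B I^B: 1/2 I^A I^B, 1/2 I^B i.
Crossing each possibility with the father i i and summing P(type B): 1/2·1/2 + 1/2·1/2 = 1/2.

1/2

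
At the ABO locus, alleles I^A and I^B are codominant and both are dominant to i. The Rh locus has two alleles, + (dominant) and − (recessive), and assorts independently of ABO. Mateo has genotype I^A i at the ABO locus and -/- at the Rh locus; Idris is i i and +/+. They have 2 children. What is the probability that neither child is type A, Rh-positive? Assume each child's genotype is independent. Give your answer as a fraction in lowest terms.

ABO cross I^A i × i i → 1/2 O, 1/2 A.
Rh cross -/- × +/+ → 1 Rh+; so P(type A, Rh-positive) = 1/2 × 1 = 1/2 per child.
P(not type A, Rh-positive) = 1/2 for one child; (1/2)^2 = 1/4.

1/4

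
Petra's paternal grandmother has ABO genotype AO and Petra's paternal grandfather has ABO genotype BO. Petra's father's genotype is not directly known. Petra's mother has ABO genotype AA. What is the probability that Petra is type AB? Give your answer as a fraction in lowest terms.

Petra's father's ABO genotype from AO × BO: 1/4 AB, 1/4 AO, 1/4 BO, 1/4 OO.
Crossing each possibility with the mother AA and summing P(type AB): 1/4·1/2 + 1/4·0 + 1/4·1/2 + 1/4·0 = 1/4.

1/4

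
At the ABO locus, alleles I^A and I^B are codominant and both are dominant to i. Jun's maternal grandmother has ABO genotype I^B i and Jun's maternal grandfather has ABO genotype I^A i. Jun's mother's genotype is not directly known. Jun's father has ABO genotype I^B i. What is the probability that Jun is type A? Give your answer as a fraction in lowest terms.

1/8

Jun's mother's ABO genotype from I^B i × I^A i: 1/4 I^A I^B, 1/4 I^A i, 1/4 I^B i, 1/4 i i.
Crossing each possibility with the father I^B i and summing P(type A): 1/4·1/4 + 1/4·1/4 + 1/4·0 + 1/4·0 = 1/8.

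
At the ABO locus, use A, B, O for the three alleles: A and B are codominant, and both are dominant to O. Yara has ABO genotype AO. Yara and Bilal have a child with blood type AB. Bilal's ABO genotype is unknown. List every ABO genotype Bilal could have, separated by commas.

AB, BB, BO

For each candidate genotype of Bilal, check whether crossing it with AO can produce every observed child phenotype.
  AA → possible child types {A} ✗
  AB → possible child types {A, B, AB} ✓
  AO → possible child types {O, A} ✗
  BB → possible child types {B, AB} ✓
  BO → possible child types {O, A, B, AB} ✓
  OO → possible child types {O, A} ✗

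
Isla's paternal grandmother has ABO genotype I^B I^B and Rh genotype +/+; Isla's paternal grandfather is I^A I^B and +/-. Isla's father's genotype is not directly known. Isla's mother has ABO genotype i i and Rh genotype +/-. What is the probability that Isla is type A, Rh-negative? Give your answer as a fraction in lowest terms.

1/32

Isla's father's ABO genotype from I^B I^B × I^A I^B: 1/2 I^A I^B, 1/2 I^B I^B.
Crossing each possibility with the mother i i and summing P(type A): 1/2·1/2 + 1/2·0 = 1/4.
Similarly for Rh via the father's Rh distribution: P(Rh-) = 1/8.
Independent loci: 1/4 × 1/8 = 1/32.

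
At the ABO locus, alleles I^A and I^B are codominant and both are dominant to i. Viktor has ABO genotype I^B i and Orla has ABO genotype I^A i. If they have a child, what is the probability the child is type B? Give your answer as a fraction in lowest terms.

1/4

ABO cross I^B i × I^A i → offspring phenotypes: 1/4 O, 1/4 A, 1/4 B, 1/4 AB.
So P(type B) = 1/4.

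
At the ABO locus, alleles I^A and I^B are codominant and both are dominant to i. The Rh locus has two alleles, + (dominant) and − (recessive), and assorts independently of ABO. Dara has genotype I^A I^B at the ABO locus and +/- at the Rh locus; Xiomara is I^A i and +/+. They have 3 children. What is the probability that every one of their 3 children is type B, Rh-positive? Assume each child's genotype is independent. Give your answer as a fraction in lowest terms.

ABO cross I^A I^B × I^A i → 1/2 A, 1/4 B, 1/4 AB.
Rh cross +/- × +/+ → 1 Rh+; so P(type B, Rh-positive) = 1/4 × 1 = 1/4 per child.
All 3 independent: (1/4)^3 = 1/64.

1/64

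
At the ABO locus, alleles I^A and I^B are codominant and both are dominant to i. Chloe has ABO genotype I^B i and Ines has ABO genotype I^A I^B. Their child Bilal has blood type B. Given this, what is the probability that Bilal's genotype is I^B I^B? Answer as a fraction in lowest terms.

Cross I^B i × I^A I^B → 1/4 I^A I^B, 1/4 I^A i, 1/4 I^B I^B, 1/4 I^B i.
Type-B genotypes among offspring: I^B I^B (1/4), I^B i (1/4); total 1/2.
P(I^B I^B | type B) = (1/4) / (1/2) = 1/2.

1/2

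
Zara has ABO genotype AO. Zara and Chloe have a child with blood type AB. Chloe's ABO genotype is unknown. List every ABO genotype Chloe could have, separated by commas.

AB, BB, BO

For each candidate genotype of Chloe, check whether crossing it with AO can produce every observed child phenotype.
  AA → possible child types {A} ✗
  AB → possible child types {A, B, AB} ✓
  AO → possible child types {O, A} ✗
  BB → possible child types {B, AB} ✓
  BO → possible child types {O, A, B, AB} ✓
  OO → possible child types {O, A} ✗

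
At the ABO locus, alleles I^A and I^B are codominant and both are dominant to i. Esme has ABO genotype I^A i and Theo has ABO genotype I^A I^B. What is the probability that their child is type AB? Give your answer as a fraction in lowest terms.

ABO cross I^A i × I^A I^B → offspring phenotypes: 1/2 A, 1/4 B, 1/4 AB.
So P(type AB) = 1/4.

1/4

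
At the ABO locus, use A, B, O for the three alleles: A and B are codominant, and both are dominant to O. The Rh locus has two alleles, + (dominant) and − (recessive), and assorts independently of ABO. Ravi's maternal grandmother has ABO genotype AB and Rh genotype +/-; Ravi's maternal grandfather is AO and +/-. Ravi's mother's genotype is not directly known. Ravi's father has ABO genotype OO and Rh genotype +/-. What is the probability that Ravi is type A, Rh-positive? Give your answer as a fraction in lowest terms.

3/8

Ravi's mother's ABO genotype from AB × AO: 1/4 AA, 1/4 AB, 1/4 AO, 1/4 BO.
Crossing each possibility with the father OO and summing P(type A): 1/4·1 + 1/4·1/2 + 1/4·1/2 + 1/4·0 = 1/2.
Similarly for Rh via the mother's Rh distribution: P(Rh+) = 3/4.
Independent loci: 1/2 × 3/4 = 3/8.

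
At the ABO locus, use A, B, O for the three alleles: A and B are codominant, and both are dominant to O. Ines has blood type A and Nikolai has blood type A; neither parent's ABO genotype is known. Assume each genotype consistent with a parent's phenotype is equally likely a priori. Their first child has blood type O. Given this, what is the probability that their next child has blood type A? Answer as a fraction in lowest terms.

Possible genotypes: Ines ∈ {AA, AO}; Nikolai ∈ {AA, AO}.
Weight each parental genotype pair by prior × P(type-O child):
  AO × AO: posterior weight 1; P(next child type A) = 3/4.
Weighted sum = 3/4.

3/4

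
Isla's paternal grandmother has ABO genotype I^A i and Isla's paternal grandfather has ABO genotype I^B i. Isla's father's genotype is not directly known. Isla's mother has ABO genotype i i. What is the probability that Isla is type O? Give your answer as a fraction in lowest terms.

1/2

Isla's father's ABO genotype from I^A i × I^B i: 1/4 I^A I^B, 1/4 I^A i, 1/4 I^B i, 1/4 i i.
Crossing each possibility with the mother i i and summing P(type O): 1/4·0 + 1/4·1/2 + 1/4·1/2 + 1/4·1 = 1/2.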